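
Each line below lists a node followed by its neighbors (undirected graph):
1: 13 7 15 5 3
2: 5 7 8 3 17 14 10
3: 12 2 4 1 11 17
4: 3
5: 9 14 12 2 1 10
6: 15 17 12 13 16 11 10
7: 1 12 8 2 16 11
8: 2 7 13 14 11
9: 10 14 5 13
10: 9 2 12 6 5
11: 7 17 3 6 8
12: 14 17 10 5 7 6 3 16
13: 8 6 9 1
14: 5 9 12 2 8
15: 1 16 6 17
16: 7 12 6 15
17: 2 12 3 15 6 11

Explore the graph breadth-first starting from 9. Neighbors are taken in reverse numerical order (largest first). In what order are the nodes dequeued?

Visit 9; enqueue 14, 13, 10, 5 → queue [14, 13, 10, 5]
Visit 14; enqueue 12, 8, 2 → queue [13, 10, 5, 12, 8, 2]
Visit 13; enqueue 6, 1 → queue [10, 5, 12, 8, 2, 6, 1]
Visit 10 → queue [5, 12, 8, 2, 6, 1]
Visit 5 → queue [12, 8, 2, 6, 1]
Visit 12; enqueue 17, 16, 7, 3 → queue [8, 2, 6, 1, 17, 16, 7, 3]
Visit 8; enqueue 11 → queue [2, 6, 1, 17, 16, 7, 3, 11]
Visit 2 → queue [6, 1, 17, 16, 7, 3, 11]
Visit 6; enqueue 15 → queue [1, 17, 16, 7, 3, 11, 15]
Visit 1 → queue [17, 16, 7, 3, 11, 15]
Visit 17 → queue [16, 7, 3, 11, 15]
Visit 16 → queue [7, 3, 11, 15]
Visit 7 → queue [3, 11, 15]
Visit 3; enqueue 4 → queue [11, 15, 4]
Visit 11 → queue [15, 4]
Visit 15 → queue [4]
Visit 4 → queue []

9, 14, 13, 10, 5, 12, 8, 2, 6, 1, 17, 16, 7, 3, 11, 15, 4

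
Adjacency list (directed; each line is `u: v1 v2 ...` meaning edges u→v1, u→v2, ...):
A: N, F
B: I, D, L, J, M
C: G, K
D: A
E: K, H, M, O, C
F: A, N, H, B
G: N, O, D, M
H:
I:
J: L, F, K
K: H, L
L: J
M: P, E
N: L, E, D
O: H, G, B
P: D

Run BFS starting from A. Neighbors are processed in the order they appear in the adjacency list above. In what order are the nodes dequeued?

A, N, F, L, E, D, H, B, J, K, M, O, C, I, P, G

Visit A; enqueue N, F → queue [N, F]
Visit N; enqueue L, E, D → queue [F, L, E, D]
Visit F; enqueue H, B → queue [L, E, D, H, B]
Visit L; enqueue J → queue [E, D, H, B, J]
Visit E; enqueue K, M, O, C → queue [D, H, B, J, K, M, O, C]
Visit D → queue [H, B, J, K, M, O, C]
Visit H → queue [B, J, K, M, O, C]
Visit B; enqueue I → queue [J, K, M, O, C, I]
Visit J → queue [K, M, O, C, I]
Visit K → queue [M, O, C, I]
Visit M; enqueue P → queue [O, C, I, P]
Visit O; enqueue G → queue [C, I, P, G]
Visit C → queue [I, P, G]
Visit I → queue [P, G]
Visit P → queue [G]
Visit G → queue []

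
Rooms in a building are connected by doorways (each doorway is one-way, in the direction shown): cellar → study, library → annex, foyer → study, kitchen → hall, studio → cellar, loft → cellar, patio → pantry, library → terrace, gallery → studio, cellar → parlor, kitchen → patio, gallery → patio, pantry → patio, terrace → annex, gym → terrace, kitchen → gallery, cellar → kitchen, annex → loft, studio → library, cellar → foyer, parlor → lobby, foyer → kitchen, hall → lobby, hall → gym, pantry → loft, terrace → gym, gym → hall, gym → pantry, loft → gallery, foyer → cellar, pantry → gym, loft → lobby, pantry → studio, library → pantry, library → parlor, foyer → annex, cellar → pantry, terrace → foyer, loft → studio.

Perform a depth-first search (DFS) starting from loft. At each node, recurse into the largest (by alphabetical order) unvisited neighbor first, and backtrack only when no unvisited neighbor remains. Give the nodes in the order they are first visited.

Visit loft
loft → studio
studio → library
library → terrace
terrace → gym
gym → pantry
pantry → patio
gym → hall
hall → lobby
terrace → foyer
foyer → study
foyer → kitchen
kitchen → gallery
foyer → cellar
cellar → parlor
foyer → annex

loft -> studio -> library -> terrace -> gym -> pantry -> patio -> hall -> lobby -> foyer -> study -> kitchen -> gallery -> cellar -> parlor -> annex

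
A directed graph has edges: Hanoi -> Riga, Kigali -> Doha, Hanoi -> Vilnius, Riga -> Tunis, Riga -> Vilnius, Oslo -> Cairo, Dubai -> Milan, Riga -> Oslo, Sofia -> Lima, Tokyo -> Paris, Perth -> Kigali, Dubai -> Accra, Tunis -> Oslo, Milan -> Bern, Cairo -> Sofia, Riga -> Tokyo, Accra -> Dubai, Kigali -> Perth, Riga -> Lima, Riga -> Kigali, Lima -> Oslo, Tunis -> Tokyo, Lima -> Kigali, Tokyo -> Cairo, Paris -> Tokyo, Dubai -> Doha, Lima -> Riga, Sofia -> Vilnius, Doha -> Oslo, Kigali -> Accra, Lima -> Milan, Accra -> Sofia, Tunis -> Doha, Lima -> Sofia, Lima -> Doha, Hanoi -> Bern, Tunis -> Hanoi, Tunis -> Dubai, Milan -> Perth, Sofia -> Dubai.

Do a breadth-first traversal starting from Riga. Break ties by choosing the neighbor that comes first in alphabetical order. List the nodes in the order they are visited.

Riga, Kigali, Lima, Oslo, Tokyo, Tunis, Vilnius, Accra, Doha, Perth, Milan, Sofia, Cairo, Paris, Dubai, Hanoi, Bern

Visit Riga; enqueue Kigali, Lima, Oslo, Tokyo, Tunis, Vilnius → queue [Kigali, Lima, Oslo, Tokyo, Tunis, Vilnius]
Visit Kigali; enqueue Accra, Doha, Perth → queue [Lima, Oslo, Tokyo, Tunis, Vilnius, Accra, Doha, Perth]
Visit Lima; enqueue Milan, Sofia → queue [Oslo, Tokyo, Tunis, Vilnius, Accra, Doha, Perth, Milan, Sofia]
Visit Oslo; enqueue Cairo → queue [Tokyo, Tunis, Vilnius, Accra, Doha, Perth, Milan, Sofia, Cairo]
Visit Tokyo; enqueue Paris → queue [Tunis, Vilnius, Accra, Doha, Perth, Milan, Sofia, Cairo, Paris]
Visit Tunis; enqueue Dubai, Hanoi → queue [Vilnius, Accra, Doha, Perth, Milan, Sofia, Cairo, Paris, Dubai, Hanoi]
Visit Vilnius → queue [Accra, Doha, Perth, Milan, Sofia, Cairo, Paris, Dubai, Hanoi]
Visit Accra → queue [Doha, Perth, Milan, Sofia, Cairo, Paris, Dubai, Hanoi]
Visit Doha → queue [Perth, Milan, Sofia, Cairo, Paris, Dubai, Hanoi]
Visit Perth → queue [Milan, Sofia, Cairo, Paris, Dubai, Hanoi]
Visit Milan; enqueue Bern → queue [Sofia, Cairo, Paris, Dubai, Hanoi, Bern]
Visit Sofia → queue [Cairo, Paris, Dubai, Hanoi, Bern]
Visit Cairo → queue [Paris, Dubai, Hanoi, Bern]
Visit Paris → queue [Dubai, Hanoi, Bern]
Visit Dubai → queue [Hanoi, Bern]
Visit Hanoi → queue [Bern]
Visit Bern → queue []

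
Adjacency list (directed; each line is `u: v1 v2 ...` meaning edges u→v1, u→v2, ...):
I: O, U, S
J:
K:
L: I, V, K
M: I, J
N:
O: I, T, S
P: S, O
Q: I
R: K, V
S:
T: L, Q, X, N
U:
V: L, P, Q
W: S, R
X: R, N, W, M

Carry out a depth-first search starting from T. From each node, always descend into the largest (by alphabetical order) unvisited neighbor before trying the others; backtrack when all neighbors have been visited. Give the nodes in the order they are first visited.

T → X → W → S → R → V → Q → I → U → O → P → L → K → N → M → J

Visit T
T → X
X → W
W → S
W → R
R → V
V → Q
Q → I
I → U
I → O
V → P
V → L
L → K
X → N
X → M
M → J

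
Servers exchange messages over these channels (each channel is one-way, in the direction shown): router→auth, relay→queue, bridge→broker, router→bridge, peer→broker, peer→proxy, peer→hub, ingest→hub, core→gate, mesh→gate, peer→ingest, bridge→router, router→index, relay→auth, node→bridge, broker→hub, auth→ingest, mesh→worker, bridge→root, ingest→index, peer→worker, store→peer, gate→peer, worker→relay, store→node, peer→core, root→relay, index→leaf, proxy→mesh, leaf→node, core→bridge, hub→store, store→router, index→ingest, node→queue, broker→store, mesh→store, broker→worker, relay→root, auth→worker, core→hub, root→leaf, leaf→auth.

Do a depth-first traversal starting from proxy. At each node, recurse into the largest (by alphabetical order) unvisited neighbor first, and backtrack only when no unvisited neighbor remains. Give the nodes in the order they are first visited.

Visit proxy
proxy → mesh
mesh → worker
worker → relay
relay → root
root → leaf
leaf → node
node → queue
node → bridge
bridge → router
router → index
index → ingest
ingest → hub
hub → store
store → peer
peer → core
core → gate
peer → broker
router → auth

proxy mesh worker relay root leaf node queue bridge router index ingest hub store peer core gate broker auth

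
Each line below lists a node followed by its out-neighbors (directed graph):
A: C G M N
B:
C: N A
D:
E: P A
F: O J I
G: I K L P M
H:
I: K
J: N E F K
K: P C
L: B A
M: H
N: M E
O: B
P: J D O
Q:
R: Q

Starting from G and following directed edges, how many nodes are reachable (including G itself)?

16

BFS from G visits: G, P, M, L, K, I, O, J, D, H, B, A, C, N, F, E
Reachable nodes: 16 of 18 total.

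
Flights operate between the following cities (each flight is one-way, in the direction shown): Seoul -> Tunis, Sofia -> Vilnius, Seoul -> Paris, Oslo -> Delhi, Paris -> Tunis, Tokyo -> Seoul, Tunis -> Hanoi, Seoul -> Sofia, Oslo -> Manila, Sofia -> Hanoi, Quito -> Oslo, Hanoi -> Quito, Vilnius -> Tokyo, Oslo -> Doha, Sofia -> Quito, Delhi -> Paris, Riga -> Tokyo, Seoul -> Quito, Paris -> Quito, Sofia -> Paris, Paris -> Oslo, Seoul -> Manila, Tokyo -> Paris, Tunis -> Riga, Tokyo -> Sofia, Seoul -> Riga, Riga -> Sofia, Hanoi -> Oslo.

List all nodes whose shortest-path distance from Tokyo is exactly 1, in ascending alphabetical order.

Paris, Seoul, Sofia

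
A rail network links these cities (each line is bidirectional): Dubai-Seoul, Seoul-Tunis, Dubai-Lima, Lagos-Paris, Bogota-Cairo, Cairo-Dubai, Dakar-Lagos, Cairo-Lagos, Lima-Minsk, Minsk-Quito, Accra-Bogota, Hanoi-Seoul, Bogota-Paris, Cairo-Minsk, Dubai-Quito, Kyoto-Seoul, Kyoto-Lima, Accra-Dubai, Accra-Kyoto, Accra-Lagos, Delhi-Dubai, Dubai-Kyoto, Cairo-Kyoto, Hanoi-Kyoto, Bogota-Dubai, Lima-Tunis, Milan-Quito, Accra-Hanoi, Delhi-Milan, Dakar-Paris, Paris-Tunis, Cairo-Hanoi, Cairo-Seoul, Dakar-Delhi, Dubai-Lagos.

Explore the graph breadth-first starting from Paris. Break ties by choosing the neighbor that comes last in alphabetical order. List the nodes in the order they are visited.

Visit Paris; enqueue Tunis, Lagos, Dakar, Bogota → queue [Tunis, Lagos, Dakar, Bogota]
Visit Tunis; enqueue Seoul, Lima → queue [Lagos, Dakar, Bogota, Seoul, Lima]
Visit Lagos; enqueue Dubai, Cairo, Accra → queue [Dakar, Bogota, Seoul, Lima, Dubai, Cairo, Accra]
Visit Dakar; enqueue Delhi → queue [Bogota, Seoul, Lima, Dubai, Cairo, Accra, Delhi]
Visit Bogota → queue [Seoul, Lima, Dubai, Cairo, Accra, Delhi]
Visit Seoul; enqueue Kyoto, Hanoi → queue [Lima, Dubai, Cairo, Accra, Delhi, Kyoto, Hanoi]
Visit Lima; enqueue Minsk → queue [Dubai, Cairo, Accra, Delhi, Kyoto, Hanoi, Minsk]
Visit Dubai; enqueue Quito → queue [Cairo, Accra, Delhi, Kyoto, Hanoi, Minsk, Quito]
Visit Cairo → queue [Accra, Delhi, Kyoto, Hanoi, Minsk, Quito]
Visit Accra → queue [Delhi, Kyoto, Hanoi, Minsk, Quito]
Visit Delhi; enqueue Milan → queue [Kyoto, Hanoi, Minsk, Quito, Milan]
Visit Kyoto → queue [Hanoi, Minsk, Quito, Milan]
Visit Hanoi → queue [Minsk, Quito, Milan]
Visit Minsk → queue [Quito, Milan]
Visit Quito → queue [Milan]
Visit Milan → queue []

Paris Tunis Lagos Dakar Bogota Seoul Lima Dubai Cairo Accra Delhi Kyoto Hanoi Minsk Quito Milan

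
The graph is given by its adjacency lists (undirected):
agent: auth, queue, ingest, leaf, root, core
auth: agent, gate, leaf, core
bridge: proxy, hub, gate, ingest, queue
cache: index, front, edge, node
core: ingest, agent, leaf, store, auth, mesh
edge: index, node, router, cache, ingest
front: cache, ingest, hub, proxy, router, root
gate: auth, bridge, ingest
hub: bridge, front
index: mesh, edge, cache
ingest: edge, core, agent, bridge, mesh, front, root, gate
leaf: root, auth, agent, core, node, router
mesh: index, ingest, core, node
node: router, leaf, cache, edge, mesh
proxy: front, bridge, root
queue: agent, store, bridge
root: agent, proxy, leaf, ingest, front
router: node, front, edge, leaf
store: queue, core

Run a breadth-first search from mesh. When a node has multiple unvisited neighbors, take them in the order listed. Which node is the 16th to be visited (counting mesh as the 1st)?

router

Visit mesh; enqueue index, ingest, core, node → queue [index, ingest, core, node]
Visit index; enqueue edge, cache → queue [ingest, core, node, edge, cache]
Visit ingest; enqueue agent, bridge, front, root, gate → queue [core, node, edge, cache, agent, bridge, front, root, gate]
Visit core; enqueue leaf, store, auth → queue [node, edge, cache, agent, bridge, front, root, gate, leaf, store, auth]
Visit node; enqueue router → queue [edge, cache, agent, bridge, front, root, gate, leaf, store, auth, router]
Visit edge → queue [cache, agent, bridge, front, root, gate, leaf, store, auth, router]
Visit cache → queue [agent, bridge, front, root, gate, leaf, store, auth, router]
Visit agent; enqueue queue → queue [bridge, front, root, gate, leaf, store, auth, router, queue]
Visit bridge; enqueue proxy, hub → queue [front, root, gate, leaf, store, auth, router, queue, proxy, hub]
Visit front → queue [root, gate, leaf, store, auth, router, queue, proxy, hub]
Visit root → queue [gate, leaf, store, auth, router, queue, proxy, hub]
Visit gate → queue [leaf, store, auth, router, queue, proxy, hub]
Visit leaf → queue [store, auth, router, queue, proxy, hub]
Visit store → queue [auth, router, queue, proxy, hub]
Visit auth → queue [router, queue, proxy, hub]
Visit router → queue [queue, proxy, hub]
Visit queue → queue [proxy, hub]
Visit proxy → queue [hub]
Visit hub → queue []

Visit order: mesh, index, ingest, core, node, edge, cache, agent, bridge, front, root, gate, leaf, store, auth, router, queue, proxy, hub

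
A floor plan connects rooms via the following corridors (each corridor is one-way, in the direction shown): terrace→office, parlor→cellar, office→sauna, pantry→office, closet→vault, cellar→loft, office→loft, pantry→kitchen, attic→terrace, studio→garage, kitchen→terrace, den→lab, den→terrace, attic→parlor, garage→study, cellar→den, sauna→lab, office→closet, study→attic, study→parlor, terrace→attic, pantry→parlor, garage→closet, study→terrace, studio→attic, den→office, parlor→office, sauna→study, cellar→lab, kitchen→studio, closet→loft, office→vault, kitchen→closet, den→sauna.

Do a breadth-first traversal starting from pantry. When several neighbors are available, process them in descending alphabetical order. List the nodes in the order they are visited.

pantry -> parlor -> office -> kitchen -> cellar -> vault -> sauna -> loft -> closet -> terrace -> studio -> lab -> den -> study -> attic -> garage

Visit pantry; enqueue parlor, office, kitchen → queue [parlor, office, kitchen]
Visit parlor; enqueue cellar → queue [office, kitchen, cellar]
Visit office; enqueue vault, sauna, loft, closet → queue [kitchen, cellar, vault, sauna, loft, closet]
Visit kitchen; enqueue terrace, studio → queue [cellar, vault, sauna, loft, closet, terrace, studio]
Visit cellar; enqueue lab, den → queue [vault, sauna, loft, closet, terrace, studio, lab, den]
Visit vault → queue [sauna, loft, closet, terrace, studio, lab, den]
Visit sauna; enqueue study → queue [loft, closet, terrace, studio, lab, den, study]
Visit loft → queue [closet, terrace, studio, lab, den, study]
Visit closet → queue [terrace, studio, lab, den, study]
Visit terrace; enqueue attic → queue [studio, lab, den, study, attic]
Visit studio; enqueue garage → queue [lab, den, study, attic, garage]
Visit lab → queue [den, study, attic, garage]
Visit den → queue [study, attic, garage]
Visit study → queue [attic, garage]
Visit attic → queue [garage]
Visit garage → queue []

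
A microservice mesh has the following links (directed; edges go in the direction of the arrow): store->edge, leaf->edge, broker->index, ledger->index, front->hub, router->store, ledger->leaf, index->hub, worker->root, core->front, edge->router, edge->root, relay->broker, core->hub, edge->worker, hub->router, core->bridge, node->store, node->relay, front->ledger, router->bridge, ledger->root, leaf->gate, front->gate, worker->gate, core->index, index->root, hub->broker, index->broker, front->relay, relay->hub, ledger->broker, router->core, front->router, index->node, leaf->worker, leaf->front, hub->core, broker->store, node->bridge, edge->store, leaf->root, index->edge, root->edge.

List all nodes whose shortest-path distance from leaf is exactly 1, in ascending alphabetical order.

edge, front, gate, root, worker

Level 0: leaf
Level 1: edge, front, gate, root, worker
Level 2: hub, ledger, relay, router, store
Level 3: bridge, broker, core, index
Level 4: node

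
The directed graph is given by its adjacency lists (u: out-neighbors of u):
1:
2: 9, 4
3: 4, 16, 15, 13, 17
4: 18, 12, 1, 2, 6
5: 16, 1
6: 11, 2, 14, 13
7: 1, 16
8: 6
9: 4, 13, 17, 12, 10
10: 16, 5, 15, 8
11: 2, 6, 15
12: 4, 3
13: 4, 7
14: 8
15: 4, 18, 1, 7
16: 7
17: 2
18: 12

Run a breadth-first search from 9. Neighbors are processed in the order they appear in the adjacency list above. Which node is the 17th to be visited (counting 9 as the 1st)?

11

Visit 9; enqueue 4, 13, 17, 12, 10 → queue [4, 13, 17, 12, 10]
Visit 4; enqueue 18, 1, 2, 6 → queue [13, 17, 12, 10, 18, 1, 2, 6]
Visit 13; enqueue 7 → queue [17, 12, 10, 18, 1, 2, 6, 7]
Visit 17 → queue [12, 10, 18, 1, 2, 6, 7]
Visit 12; enqueue 3 → queue [10, 18, 1, 2, 6, 7, 3]
Visit 10; enqueue 16, 5, 15, 8 → queue [18, 1, 2, 6, 7, 3, 16, 5, 15, 8]
Visit 18 → queue [1, 2, 6, 7, 3, 16, 5, 15, 8]
Visit 1 → queue [2, 6, 7, 3, 16, 5, 15, 8]
Visit 2 → queue [6, 7, 3, 16, 5, 15, 8]
Visit 6; enqueue 11, 14 → queue [7, 3, 16, 5, 15, 8, 11, 14]
Visit 7 → queue [3, 16, 5, 15, 8, 11, 14]
Visit 3 → queue [16, 5, 15, 8, 11, 14]
Visit 16 → queue [5, 15, 8, 11, 14]
Visit 5 → queue [15, 8, 11, 14]
Visit 15 → queue [8, 11, 14]
Visit 8 → queue [11, 14]
Visit 11 → queue [14]
Visit 14 → queue []

Visit order: 9, 4, 13, 17, 12, 10, 18, 1, 2, 6, 7, 3, 16, 5, 15, 8, 11, 14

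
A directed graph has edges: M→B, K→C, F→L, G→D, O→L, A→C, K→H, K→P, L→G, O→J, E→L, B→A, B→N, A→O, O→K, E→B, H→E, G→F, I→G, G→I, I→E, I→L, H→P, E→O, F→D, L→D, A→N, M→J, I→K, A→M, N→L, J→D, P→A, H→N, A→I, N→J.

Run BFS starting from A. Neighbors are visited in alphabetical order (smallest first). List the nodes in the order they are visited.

A, C, I, M, N, O, E, G, K, L, B, J, D, F, H, P

Visit A; enqueue C, I, M, N, O → queue [C, I, M, N, O]
Visit C → queue [I, M, N, O]
Visit I; enqueue E, G, K, L → queue [M, N, O, E, G, K, L]
Visit M; enqueue B, J → queue [N, O, E, G, K, L, B, J]
Visit N → queue [O, E, G, K, L, B, J]
Visit O → queue [E, G, K, L, B, J]
Visit E → queue [G, K, L, B, J]
Visit G; enqueue D, F → queue [K, L, B, J, D, F]
Visit K; enqueue H, P → queue [L, B, J, D, F, H, P]
Visit L → queue [B, J, D, F, H, P]
Visit B → queue [J, D, F, H, P]
Visit J → queue [D, F, H, P]
Visit D → queue [F, H, P]
Visit F → queue [H, P]
Visit H → queue [P]
Visit P → queue []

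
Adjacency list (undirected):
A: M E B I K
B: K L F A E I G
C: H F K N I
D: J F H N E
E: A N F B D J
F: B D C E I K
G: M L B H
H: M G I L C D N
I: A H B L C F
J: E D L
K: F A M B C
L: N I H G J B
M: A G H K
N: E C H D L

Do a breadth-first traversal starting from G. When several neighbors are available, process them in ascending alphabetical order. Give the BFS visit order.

Visit G; enqueue B, H, L, M → queue [B, H, L, M]
Visit B; enqueue A, E, F, I, K → queue [H, L, M, A, E, F, I, K]
Visit H; enqueue C, D, N → queue [L, M, A, E, F, I, K, C, D, N]
Visit L; enqueue J → queue [M, A, E, F, I, K, C, D, N, J]
Visit M → queue [A, E, F, I, K, C, D, N, J]
Visit A → queue [E, F, I, K, C, D, N, J]
Visit E → queue [F, I, K, C, D, N, J]
Visit F → queue [I, K, C, D, N, J]
Visit I → queue [K, C, D, N, J]
Visit K → queue [C, D, N, J]
Visit C → queue [D, N, J]
Visit D → queue [N, J]
Visit N → queue [J]
Visit J → queue []

G, B, H, L, M, A, E, F, I, K, C, D, N, J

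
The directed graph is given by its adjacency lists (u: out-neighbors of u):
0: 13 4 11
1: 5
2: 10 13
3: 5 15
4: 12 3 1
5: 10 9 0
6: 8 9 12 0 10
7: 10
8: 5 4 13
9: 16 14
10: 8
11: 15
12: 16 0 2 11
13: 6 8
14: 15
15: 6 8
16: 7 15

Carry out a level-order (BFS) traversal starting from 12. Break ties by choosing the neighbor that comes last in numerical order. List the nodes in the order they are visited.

12, 16, 11, 2, 0, 15, 7, 13, 10, 4, 8, 6, 3, 1, 5, 9, 14

Visit 12; enqueue 16, 11, 2, 0 → queue [16, 11, 2, 0]
Visit 16; enqueue 15, 7 → queue [11, 2, 0, 15, 7]
Visit 11 → queue [2, 0, 15, 7]
Visit 2; enqueue 13, 10 → queue [0, 15, 7, 13, 10]
Visit 0; enqueue 4 → queue [15, 7, 13, 10, 4]
Visit 15; enqueue 8, 6 → queue [7, 13, 10, 4, 8, 6]
Visit 7 → queue [13, 10, 4, 8, 6]
Visit 13 → queue [10, 4, 8, 6]
Visit 10 → queue [4, 8, 6]
Visit 4; enqueue 3, 1 → queue [8, 6, 3, 1]
Visit 8; enqueue 5 → queue [6, 3, 1, 5]
Visit 6; enqueue 9 → queue [3, 1, 5, 9]
Visit 3 → queue [1, 5, 9]
Visit 1 → queue [5, 9]
Visit 5 → queue [9]
Visit 9; enqueue 14 → queue [14]
Visit 14 → queue []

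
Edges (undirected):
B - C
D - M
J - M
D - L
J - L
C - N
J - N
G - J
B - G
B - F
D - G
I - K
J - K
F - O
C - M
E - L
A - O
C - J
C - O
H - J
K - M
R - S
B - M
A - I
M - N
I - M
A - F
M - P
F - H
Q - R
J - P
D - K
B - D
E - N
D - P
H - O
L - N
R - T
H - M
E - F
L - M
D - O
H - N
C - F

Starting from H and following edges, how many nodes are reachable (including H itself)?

BFS from H visits: H, F, J, M, N, O, A, B, C, E, G, K, L, P, D, I
Reachable nodes: 16 of 20 total.

16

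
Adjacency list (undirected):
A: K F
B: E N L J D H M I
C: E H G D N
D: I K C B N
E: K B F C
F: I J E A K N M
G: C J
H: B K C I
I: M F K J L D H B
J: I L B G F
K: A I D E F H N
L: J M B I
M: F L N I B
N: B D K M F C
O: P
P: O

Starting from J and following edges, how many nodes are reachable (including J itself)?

14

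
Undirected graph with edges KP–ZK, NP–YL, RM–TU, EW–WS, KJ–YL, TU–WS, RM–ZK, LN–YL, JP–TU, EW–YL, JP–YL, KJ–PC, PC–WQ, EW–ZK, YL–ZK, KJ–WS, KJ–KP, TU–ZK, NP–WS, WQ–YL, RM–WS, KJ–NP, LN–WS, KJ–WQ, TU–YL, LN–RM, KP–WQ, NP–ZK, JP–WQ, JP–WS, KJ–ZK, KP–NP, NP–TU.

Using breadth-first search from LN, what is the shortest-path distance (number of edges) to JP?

Level 0: LN
Level 1: RM, WS, YL
Level 2: EW, JP, KJ, NP, TU, WQ, ZK
Level 3: KP, PC
JP first appears at level 2.

2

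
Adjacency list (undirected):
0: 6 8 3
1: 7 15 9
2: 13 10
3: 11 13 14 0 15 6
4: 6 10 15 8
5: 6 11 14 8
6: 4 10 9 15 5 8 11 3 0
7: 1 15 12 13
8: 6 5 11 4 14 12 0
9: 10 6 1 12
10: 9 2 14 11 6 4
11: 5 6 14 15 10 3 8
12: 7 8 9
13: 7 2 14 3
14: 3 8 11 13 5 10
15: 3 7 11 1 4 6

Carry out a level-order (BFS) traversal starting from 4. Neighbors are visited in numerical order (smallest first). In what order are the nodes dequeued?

4, 6, 8, 10, 15, 0, 3, 5, 9, 11, 12, 14, 2, 1, 7, 13

Visit 4; enqueue 6, 8, 10, 15 → queue [6, 8, 10, 15]
Visit 6; enqueue 0, 3, 5, 9, 11 → queue [8, 10, 15, 0, 3, 5, 9, 11]
Visit 8; enqueue 12, 14 → queue [10, 15, 0, 3, 5, 9, 11, 12, 14]
Visit 10; enqueue 2 → queue [15, 0, 3, 5, 9, 11, 12, 14, 2]
Visit 15; enqueue 1, 7 → queue [0, 3, 5, 9, 11, 12, 14, 2, 1, 7]
Visit 0 → queue [3, 5, 9, 11, 12, 14, 2, 1, 7]
Visit 3; enqueue 13 → queue [5, 9, 11, 12, 14, 2, 1, 7, 13]
Visit 5 → queue [9, 11, 12, 14, 2, 1, 7, 13]
Visit 9 → queue [11, 12, 14, 2, 1, 7, 13]
Visit 11 → queue [12, 14, 2, 1, 7, 13]
Visit 12 → queue [14, 2, 1, 7, 13]
Visit 14 → queue [2, 1, 7, 13]
Visit 2 → queue [1, 7, 13]
Visit 1 → queue [7, 13]
Visit 7 → queue [13]
Visit 13 → queue []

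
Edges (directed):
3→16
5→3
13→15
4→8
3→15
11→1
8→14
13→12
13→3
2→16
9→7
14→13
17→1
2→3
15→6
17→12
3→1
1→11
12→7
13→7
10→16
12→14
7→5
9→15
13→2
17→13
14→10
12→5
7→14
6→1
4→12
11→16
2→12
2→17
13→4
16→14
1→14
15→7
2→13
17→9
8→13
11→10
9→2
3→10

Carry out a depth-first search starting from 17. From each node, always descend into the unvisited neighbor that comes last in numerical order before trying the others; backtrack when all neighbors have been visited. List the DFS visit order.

Visit 17
17 → 13
13 → 15
15 → 7
7 → 14
14 → 10
10 → 16
7 → 5
5 → 3
3 → 1
1 → 11
15 → 6
13 → 12
13 → 4
4 → 8
13 → 2
17 → 9

17 -> 13 -> 15 -> 7 -> 14 -> 10 -> 16 -> 5 -> 3 -> 1 -> 11 -> 6 -> 12 -> 4 -> 8 -> 2 -> 9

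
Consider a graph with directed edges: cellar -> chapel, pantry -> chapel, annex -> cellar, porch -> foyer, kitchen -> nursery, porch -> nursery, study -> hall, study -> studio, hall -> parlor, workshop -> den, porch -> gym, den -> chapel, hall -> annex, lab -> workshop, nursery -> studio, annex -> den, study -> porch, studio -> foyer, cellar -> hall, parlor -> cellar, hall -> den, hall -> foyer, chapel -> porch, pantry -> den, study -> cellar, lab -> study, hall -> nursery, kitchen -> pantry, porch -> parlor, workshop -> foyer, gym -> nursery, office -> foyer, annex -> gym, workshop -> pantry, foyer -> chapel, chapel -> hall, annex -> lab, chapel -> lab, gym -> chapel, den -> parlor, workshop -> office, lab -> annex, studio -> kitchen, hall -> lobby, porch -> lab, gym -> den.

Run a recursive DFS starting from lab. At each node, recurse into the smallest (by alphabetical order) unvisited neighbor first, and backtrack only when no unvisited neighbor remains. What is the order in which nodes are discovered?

lab annex cellar chapel hall den parlor foyer lobby nursery studio kitchen pantry porch gym study workshop office

Visit lab
lab → annex
annex → cellar
cellar → chapel
chapel → hall
hall → den
den → parlor
hall → foyer
hall → lobby
hall → nursery
nursery → studio
studio → kitchen
kitchen → pantry
chapel → porch
porch → gym
lab → study
lab → workshop
workshop → office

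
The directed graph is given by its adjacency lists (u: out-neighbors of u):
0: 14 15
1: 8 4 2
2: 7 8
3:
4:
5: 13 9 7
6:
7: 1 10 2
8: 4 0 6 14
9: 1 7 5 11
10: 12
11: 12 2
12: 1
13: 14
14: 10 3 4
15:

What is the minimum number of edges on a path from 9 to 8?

Level 0: 9
Level 1: 1, 5, 7, 11
Level 2: 2, 4, 8, 10, 12, 13
Level 3: 0, 6, 14
Level 4: 3, 15
8 first appears at level 2.

2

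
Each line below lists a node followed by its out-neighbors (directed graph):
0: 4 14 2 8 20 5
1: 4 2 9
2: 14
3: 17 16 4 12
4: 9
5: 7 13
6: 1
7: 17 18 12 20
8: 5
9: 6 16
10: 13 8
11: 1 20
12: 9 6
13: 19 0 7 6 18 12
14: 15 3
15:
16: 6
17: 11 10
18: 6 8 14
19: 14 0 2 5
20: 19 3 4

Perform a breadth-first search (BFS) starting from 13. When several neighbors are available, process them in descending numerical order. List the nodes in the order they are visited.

13 → 19 → 18 → 12 → 7 → 6 → 0 → 14 → 5 → 2 → 8 → 9 → 20 → 17 → 1 → 4 → 15 → 3 → 16 → 11 → 10

Visit 13; enqueue 19, 18, 12, 7, 6, 0 → queue [19, 18, 12, 7, 6, 0]
Visit 19; enqueue 14, 5, 2 → queue [18, 12, 7, 6, 0, 14, 5, 2]
Visit 18; enqueue 8 → queue [12, 7, 6, 0, 14, 5, 2, 8]
Visit 12; enqueue 9 → queue [7, 6, 0, 14, 5, 2, 8, 9]
Visit 7; enqueue 20, 17 → queue [6, 0, 14, 5, 2, 8, 9, 20, 17]
Visit 6; enqueue 1 → queue [0, 14, 5, 2, 8, 9, 20, 17, 1]
Visit 0; enqueue 4 → queue [14, 5, 2, 8, 9, 20, 17, 1, 4]
Visit 14; enqueue 15, 3 → queue [5, 2, 8, 9, 20, 17, 1, 4, 15, 3]
Visit 5 → queue [2, 8, 9, 20, 17, 1, 4, 15, 3]
Visit 2 → queue [8, 9, 20, 17, 1, 4, 15, 3]
Visit 8 → queue [9, 20, 17, 1, 4, 15, 3]
Visit 9; enqueue 16 → queue [20, 17, 1, 4, 15, 3, 16]
Visit 20 → queue [17, 1, 4, 15, 3, 16]
Visit 17; enqueue 11, 10 → queue [1, 4, 15, 3, 16, 11, 10]
Visit 1 → queue [4, 15, 3, 16, 11, 10]
Visit 4 → queue [15, 3, 16, 11, 10]
Visit 15 → queue [3, 16, 11, 10]
Visit 3 → queue [16, 11, 10]
Visit 16 → queue [11, 10]
Visit 11 → queue [10]
Visit 10 → queue []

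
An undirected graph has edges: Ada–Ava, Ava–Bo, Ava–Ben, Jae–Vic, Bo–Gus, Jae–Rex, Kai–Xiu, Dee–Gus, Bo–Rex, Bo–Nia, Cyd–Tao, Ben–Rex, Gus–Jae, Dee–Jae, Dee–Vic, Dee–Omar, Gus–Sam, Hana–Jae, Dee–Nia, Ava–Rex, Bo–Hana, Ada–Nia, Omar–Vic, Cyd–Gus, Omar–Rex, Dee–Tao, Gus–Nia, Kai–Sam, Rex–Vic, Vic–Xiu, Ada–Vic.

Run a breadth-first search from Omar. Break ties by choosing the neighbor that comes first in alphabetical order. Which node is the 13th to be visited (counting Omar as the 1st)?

Xiu

Visit Omar; enqueue Dee, Rex, Vic → queue [Dee, Rex, Vic]
Visit Dee; enqueue Gus, Jae, Nia, Tao → queue [Rex, Vic, Gus, Jae, Nia, Tao]
Visit Rex; enqueue Ava, Ben, Bo → queue [Vic, Gus, Jae, Nia, Tao, Ava, Ben, Bo]
Visit Vic; enqueue Ada, Xiu → queue [Gus, Jae, Nia, Tao, Ava, Ben, Bo, Ada, Xiu]
Visit Gus; enqueue Cyd, Sam → queue [Jae, Nia, Tao, Ava, Ben, Bo, Ada, Xiu, Cyd, Sam]
Visit Jae; enqueue Hana → queue [Nia, Tao, Ava, Ben, Bo, Ada, Xiu, Cyd, Sam, Hana]
Visit Nia → queue [Tao, Ava, Ben, Bo, Ada, Xiu, Cyd, Sam, Hana]
Visit Tao → queue [Ava, Ben, Bo, Ada, Xiu, Cyd, Sam, Hana]
Visit Ava → queue [Ben, Bo, Ada, Xiu, Cyd, Sam, Hana]
Visit Ben → queue [Bo, Ada, Xiu, Cyd, Sam, Hana]
Visit Bo → queue [Ada, Xiu, Cyd, Sam, Hana]
Visit Ada → queue [Xiu, Cyd, Sam, Hana]
Visit Xiu; enqueue Kai → queue [Cyd, Sam, Hana, Kai]
Visit Cyd → queue [Sam, Hana, Kai]
Visit Sam → queue [Hana, Kai]
Visit Hana → queue [Kai]
Visit Kai → queue []

Visit order: Omar, Dee, Rex, Vic, Gus, Jae, Nia, Tao, Ava, Ben, Bo, Ada, Xiu, Cyd, Sam, Hana, Kai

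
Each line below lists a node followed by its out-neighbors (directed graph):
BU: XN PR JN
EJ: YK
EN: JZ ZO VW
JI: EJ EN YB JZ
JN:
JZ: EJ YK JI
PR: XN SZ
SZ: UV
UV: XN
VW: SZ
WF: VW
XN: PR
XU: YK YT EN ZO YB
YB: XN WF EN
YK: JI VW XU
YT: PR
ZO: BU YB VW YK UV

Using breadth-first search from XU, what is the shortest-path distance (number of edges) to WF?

2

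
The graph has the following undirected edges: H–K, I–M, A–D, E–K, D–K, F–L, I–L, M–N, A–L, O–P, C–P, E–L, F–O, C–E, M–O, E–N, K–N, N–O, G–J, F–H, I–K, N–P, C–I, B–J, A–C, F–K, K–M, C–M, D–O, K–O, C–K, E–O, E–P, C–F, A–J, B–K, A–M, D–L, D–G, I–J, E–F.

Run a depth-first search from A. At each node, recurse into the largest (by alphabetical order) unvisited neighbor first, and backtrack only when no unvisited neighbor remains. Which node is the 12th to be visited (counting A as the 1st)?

C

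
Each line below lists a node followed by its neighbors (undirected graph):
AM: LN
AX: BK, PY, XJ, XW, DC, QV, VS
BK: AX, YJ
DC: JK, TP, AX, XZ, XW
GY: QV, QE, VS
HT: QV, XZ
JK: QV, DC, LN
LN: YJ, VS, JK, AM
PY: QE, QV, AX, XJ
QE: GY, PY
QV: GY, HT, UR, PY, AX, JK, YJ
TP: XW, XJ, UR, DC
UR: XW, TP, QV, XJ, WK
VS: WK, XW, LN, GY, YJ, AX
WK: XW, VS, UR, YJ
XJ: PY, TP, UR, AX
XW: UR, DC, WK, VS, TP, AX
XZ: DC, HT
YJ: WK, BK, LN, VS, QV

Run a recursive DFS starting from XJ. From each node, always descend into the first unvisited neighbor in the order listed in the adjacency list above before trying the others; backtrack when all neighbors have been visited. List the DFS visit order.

Visit XJ
XJ → PY
PY → QE
QE → GY
GY → QV
QV → HT
HT → XZ
XZ → DC
DC → JK
JK → LN
LN → YJ
YJ → WK
WK → XW
XW → UR
UR → TP
XW → VS
VS → AX
AX → BK
LN → AM

XJ, PY, QE, GY, QV, HT, XZ, DC, JK, LN, YJ, WK, XW, UR, TP, VS, AX, BK, AM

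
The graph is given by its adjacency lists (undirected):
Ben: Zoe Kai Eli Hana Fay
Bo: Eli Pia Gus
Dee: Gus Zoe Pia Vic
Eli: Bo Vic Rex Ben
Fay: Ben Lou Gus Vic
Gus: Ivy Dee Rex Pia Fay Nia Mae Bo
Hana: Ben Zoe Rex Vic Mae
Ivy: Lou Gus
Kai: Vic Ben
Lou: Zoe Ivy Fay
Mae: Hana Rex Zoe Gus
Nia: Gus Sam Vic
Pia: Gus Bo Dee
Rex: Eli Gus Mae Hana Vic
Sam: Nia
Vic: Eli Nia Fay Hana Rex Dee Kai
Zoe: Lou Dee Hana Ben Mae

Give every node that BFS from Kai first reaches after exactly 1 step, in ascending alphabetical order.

Level 0: Kai
Level 1: Ben, Vic
Level 2: Dee, Eli, Fay, Hana, Nia, Rex, Zoe
Level 3: Bo, Gus, Lou, Mae, Pia, Sam
Level 4: Ivy

Ben, Vic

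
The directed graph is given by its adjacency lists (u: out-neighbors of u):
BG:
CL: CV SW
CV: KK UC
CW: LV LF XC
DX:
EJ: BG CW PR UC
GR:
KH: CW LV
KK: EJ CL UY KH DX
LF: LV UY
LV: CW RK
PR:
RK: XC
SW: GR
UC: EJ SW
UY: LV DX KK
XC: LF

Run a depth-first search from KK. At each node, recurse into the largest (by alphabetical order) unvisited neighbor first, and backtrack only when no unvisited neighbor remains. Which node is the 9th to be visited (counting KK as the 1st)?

KH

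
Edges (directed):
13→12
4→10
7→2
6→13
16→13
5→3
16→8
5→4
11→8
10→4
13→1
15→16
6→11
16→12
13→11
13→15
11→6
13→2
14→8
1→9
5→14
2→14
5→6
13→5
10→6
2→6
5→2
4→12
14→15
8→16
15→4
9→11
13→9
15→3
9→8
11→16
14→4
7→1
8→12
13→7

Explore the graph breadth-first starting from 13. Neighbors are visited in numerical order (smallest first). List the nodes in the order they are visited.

13, 1, 2, 5, 7, 9, 11, 12, 15, 6, 14, 3, 4, 8, 16, 10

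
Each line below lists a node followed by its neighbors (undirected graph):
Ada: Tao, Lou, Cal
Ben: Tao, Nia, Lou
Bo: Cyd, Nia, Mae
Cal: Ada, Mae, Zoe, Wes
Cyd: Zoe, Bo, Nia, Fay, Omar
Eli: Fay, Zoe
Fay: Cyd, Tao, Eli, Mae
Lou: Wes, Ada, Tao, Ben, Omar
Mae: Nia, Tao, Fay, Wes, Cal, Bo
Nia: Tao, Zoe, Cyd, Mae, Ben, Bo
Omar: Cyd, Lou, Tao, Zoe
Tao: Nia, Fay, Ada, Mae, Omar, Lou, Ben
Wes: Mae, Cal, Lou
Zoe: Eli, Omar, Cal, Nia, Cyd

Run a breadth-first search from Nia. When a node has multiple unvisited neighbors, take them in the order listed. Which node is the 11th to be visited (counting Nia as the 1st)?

Visit Nia; enqueue Tao, Zoe, Cyd, Mae, Ben, Bo → queue [Tao, Zoe, Cyd, Mae, Ben, Bo]
Visit Tao; enqueue Fay, Ada, Omar, Lou → queue [Zoe, Cyd, Mae, Ben, Bo, Fay, Ada, Omar, Lou]
Visit Zoe; enqueue Eli, Cal → queue [Cyd, Mae, Ben, Bo, Fay, Ada, Omar, Lou, Eli, Cal]
Visit Cyd → queue [Mae, Ben, Bo, Fay, Ada, Omar, Lou, Eli, Cal]
Visit Mae; enqueue Wes → queue [Ben, Bo, Fay, Ada, Omar, Lou, Eli, Cal, Wes]
Visit Ben → queue [Bo, Fay, Ada, Omar, Lou, Eli, Cal, Wes]
Visit Bo → queue [Fay, Ada, Omar, Lou, Eli, Cal, Wes]
Visit Fay → queue [Ada, Omar, Lou, Eli, Cal, Wes]
Visit Ada → queue [Omar, Lou, Eli, Cal, Wes]
Visit Omar → queue [Lou, Eli, Cal, Wes]
Visit Lou → queue [Eli, Cal, Wes]
Visit Eli → queue [Cal, Wes]
Visit Cal → queue [Wes]
Visit Wes → queue []

Visit order: Nia, Tao, Zoe, Cyd, Mae, Ben, Bo, Fay, Ada, Omar, Lou, Eli, Cal, Wes

Lou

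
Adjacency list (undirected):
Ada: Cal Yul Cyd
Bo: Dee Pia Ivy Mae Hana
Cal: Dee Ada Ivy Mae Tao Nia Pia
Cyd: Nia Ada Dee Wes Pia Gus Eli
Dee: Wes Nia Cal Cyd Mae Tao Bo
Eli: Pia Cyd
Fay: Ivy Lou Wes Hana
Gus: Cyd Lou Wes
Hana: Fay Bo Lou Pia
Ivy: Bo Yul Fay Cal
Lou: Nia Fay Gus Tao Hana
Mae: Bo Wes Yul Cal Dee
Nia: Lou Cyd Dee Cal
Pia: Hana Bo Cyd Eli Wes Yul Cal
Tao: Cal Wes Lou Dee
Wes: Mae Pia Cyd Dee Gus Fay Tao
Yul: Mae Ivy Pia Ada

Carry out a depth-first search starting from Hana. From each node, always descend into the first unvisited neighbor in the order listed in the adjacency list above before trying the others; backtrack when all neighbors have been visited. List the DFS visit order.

Visit Hana
Hana → Fay
Fay → Ivy
Ivy → Bo
Bo → Dee
Dee → Wes
Wes → Mae
Mae → Yul
Yul → Pia
Pia → Cyd
Cyd → Nia
Nia → Lou
Lou → Gus
Lou → Tao
Tao → Cal
Cal → Ada
Cyd → Eli

Hana → Fay → Ivy → Bo → Dee → Wes → Mae → Yul → Pia → Cyd → Nia → Lou → Gus → Tao → Cal → Ada → Eli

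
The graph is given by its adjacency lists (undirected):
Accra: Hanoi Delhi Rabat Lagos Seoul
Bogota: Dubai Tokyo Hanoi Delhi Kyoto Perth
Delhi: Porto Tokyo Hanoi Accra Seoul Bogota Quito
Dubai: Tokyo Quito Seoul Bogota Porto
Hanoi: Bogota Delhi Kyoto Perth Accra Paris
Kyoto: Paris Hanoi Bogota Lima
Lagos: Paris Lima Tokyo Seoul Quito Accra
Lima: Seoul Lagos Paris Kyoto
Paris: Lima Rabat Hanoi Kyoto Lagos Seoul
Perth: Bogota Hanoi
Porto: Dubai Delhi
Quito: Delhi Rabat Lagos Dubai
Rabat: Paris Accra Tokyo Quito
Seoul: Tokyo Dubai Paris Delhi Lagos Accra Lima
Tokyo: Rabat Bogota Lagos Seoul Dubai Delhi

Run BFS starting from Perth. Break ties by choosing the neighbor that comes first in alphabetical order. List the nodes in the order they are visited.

Perth -> Bogota -> Hanoi -> Delhi -> Dubai -> Kyoto -> Tokyo -> Accra -> Paris -> Porto -> Quito -> Seoul -> Lima -> Lagos -> Rabat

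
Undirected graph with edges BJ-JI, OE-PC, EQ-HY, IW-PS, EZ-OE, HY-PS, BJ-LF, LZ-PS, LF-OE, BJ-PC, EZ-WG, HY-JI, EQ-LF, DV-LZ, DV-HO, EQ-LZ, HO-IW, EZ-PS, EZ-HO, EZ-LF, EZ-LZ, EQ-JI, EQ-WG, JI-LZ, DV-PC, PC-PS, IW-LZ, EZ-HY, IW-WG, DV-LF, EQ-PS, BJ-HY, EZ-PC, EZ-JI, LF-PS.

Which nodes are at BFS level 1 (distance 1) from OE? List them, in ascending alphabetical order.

EZ, LF, PC

Level 0: OE
Level 1: EZ, LF, PC
Level 2: BJ, DV, EQ, HO, HY, JI, LZ, PS, WG
Level 3: IW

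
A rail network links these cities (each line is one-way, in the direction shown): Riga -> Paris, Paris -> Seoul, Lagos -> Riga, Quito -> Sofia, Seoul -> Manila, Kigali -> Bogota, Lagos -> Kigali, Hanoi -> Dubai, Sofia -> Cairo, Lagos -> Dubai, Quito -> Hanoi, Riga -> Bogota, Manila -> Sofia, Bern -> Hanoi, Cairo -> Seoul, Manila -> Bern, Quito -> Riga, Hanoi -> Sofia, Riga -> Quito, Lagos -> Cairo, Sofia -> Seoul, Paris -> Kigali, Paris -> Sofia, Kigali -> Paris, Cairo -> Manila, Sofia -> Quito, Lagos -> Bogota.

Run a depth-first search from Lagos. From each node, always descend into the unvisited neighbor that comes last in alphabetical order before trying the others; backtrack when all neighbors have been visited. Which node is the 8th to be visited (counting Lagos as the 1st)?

Hanoi

Visit Lagos
Lagos → Riga
Riga → Quito
Quito → Sofia
Sofia → Seoul
Seoul → Manila
Manila → Bern
Bern → Hanoi
Hanoi → Dubai
Sofia → Cairo
Riga → Paris
Paris → Kigali
Kigali → Bogota

Visit order: Lagos, Riga, Quito, Sofia, Seoul, Manila, Bern, Hanoi, Dubai, Cairo, Paris, Kigali, Bogota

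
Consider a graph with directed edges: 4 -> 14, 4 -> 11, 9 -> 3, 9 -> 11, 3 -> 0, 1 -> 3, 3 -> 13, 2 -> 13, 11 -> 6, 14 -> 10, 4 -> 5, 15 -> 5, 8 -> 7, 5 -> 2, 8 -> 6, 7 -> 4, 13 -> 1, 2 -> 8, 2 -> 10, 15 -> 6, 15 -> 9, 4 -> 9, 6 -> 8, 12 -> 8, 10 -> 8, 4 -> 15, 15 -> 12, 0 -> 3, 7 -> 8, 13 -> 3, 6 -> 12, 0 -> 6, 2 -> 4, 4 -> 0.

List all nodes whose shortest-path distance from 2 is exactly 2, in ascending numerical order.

0, 1, 3, 5, 6, 7, 9, 11, 14, 15

Level 0: 2
Level 1: 4, 8, 10, 13
Level 2: 0, 1, 3, 5, 6, 7, 9, 11, 14, 15
Level 3: 12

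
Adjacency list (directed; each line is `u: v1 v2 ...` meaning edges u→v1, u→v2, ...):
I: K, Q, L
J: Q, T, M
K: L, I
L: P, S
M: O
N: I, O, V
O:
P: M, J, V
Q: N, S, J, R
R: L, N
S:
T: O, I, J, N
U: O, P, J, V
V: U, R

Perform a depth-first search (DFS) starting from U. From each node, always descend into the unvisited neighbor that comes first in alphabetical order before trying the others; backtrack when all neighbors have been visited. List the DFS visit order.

Visit U
U → J
J → M
M → O
J → Q
Q → N
N → I
I → K
K → L
L → P
P → V
V → R
L → S
J → T

U -> J -> M -> O -> Q -> N -> I -> K -> L -> P -> V -> R -> S -> T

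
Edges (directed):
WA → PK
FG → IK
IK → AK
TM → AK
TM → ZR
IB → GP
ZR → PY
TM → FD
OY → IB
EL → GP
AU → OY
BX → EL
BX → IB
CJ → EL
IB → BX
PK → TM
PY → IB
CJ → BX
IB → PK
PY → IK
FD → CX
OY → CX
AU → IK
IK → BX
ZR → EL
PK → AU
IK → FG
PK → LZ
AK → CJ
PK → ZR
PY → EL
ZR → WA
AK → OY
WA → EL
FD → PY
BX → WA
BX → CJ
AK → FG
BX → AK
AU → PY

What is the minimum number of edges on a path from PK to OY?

2

Level 0: PK
Level 1: AU, LZ, TM, ZR
Level 2: AK, EL, FD, IK, OY, PY, WA
Level 3: BX, CJ, CX, FG, GP, IB
OY first appears at level 2.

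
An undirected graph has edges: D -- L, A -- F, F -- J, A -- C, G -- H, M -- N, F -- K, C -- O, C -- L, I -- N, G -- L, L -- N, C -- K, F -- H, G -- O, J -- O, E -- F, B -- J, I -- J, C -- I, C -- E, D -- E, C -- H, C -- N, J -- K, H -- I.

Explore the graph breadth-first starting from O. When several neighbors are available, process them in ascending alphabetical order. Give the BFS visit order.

Visit O; enqueue C, G, J → queue [C, G, J]
Visit C; enqueue A, E, H, I, K, L, N → queue [G, J, A, E, H, I, K, L, N]
Visit G → queue [J, A, E, H, I, K, L, N]
Visit J; enqueue B, F → queue [A, E, H, I, K, L, N, B, F]
Visit A → queue [E, H, I, K, L, N, B, F]
Visit E; enqueue D → queue [H, I, K, L, N, B, F, D]
Visit H → queue [I, K, L, N, B, F, D]
Visit I → queue [K, L, N, B, F, D]
Visit K → queue [L, N, B, F, D]
Visit L → queue [N, B, F, D]
Visit N; enqueue M → queue [B, F, D, M]
Visit B → queue [F, D, M]
Visit F → queue [D, M]
Visit D → queue [M]
Visit M → queue []

O, C, G, J, A, E, H, I, K, L, N, B, F, D, M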